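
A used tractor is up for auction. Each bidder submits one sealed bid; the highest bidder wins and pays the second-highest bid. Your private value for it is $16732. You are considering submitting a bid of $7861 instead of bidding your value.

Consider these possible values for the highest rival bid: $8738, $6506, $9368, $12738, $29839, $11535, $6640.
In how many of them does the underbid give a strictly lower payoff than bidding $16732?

The deviation hurts exactly when the highest competing bid lies strictly between $7861 and $16732 — underbidding then forfeits a profitable win.
$8738: inside the interval → strictly worse (loss $7994).
$6506: below both → same outcome either way.
$9368: inside the interval → strictly worse (loss $7364).
$12738: inside the interval → strictly worse (loss $3994).
$29839: above both → same outcome either way.
$11535: inside the interval → strictly worse (loss $5197).
$6640: below both → same outcome either way.
Count: 4.

4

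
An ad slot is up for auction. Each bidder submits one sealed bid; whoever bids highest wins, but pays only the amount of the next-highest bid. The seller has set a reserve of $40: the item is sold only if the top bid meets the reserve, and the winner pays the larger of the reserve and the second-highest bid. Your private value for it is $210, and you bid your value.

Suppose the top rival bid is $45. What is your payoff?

$165

Your bid $210 is the highest and exceeds the reserve.
Price = max(second-highest bid, reserve) = max($45, $40) = $45.
Payoff = $210 − $45 = $165.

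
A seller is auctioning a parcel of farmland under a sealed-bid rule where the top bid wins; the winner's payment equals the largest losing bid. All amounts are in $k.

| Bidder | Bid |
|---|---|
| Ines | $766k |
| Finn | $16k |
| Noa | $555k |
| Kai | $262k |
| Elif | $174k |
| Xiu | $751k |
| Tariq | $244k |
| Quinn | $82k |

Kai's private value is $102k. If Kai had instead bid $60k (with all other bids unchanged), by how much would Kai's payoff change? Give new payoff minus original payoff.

The highest bid among the other bidders is $766k; Kai's bid doesn't change that.
Original bid $262k: Kai is not highest (top rival bid is $766k); payoff $0k.
Alternative bid $60k: Kai is not highest (top rival bid is $766k); payoff $0k.
Change in payoff = $0k − ($0k) = $0k.

$0k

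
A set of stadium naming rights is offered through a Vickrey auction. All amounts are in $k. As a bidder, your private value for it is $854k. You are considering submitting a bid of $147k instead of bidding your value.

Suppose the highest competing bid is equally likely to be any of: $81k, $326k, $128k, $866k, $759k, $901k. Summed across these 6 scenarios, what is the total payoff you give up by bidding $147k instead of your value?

The deviation costs you only when the competing bid falls strictly between $147k and $854k; elsewhere both bids give the same outcome.
$81k: outcomes coincide → loss $0k.
$326k: truthful payoff $528k, deviation payoff $0k → loss $528k.
$128k: outcomes coincide → loss $0k.
$866k: outcomes coincide → loss $0k.
$759k: truthful payoff $95k, deviation payoff $0k → loss $95k.
$901k: outcomes coincide → loss $0k.
Total loss = $528k + $95k = $623k.
In a second-price auction your bid sets only whether you win, not what you pay, so bidding your true value is weakly dominant.

$623k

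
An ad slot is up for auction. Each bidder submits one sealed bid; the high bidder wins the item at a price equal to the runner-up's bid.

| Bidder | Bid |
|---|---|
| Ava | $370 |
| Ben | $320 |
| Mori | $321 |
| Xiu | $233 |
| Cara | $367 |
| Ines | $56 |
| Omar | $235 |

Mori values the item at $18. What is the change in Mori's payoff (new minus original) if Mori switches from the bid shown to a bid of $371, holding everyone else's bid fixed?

−$352

The highest bid among the other bidders is $370; Mori's bid doesn't change that.
Original bid $321: Mori is not highest (top rival bid is $370); payoff $0.
Alternative bid $371: Mori is highest, pays the top rival bid $370; payoff $18 − $370 = −$352.
Change in payoff = −$352 − ($0) = −$352.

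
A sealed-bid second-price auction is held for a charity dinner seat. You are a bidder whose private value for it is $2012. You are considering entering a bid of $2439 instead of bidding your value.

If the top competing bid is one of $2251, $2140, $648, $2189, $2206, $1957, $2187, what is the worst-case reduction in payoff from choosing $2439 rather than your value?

$2251: truthful gives $0, deviation gives −$239 → loss $239.
$2140: truthful gives $0, deviation gives −$128 → loss $128.
$648: same outcome either way → loss $0.
$2189: truthful gives $0, deviation gives −$177 → loss $177.
$2206: truthful gives $0, deviation gives −$194 → loss $194.
$1957: same outcome either way → loss $0.
$2187: truthful gives $0, deviation gives −$175 → loss $175.
Maximum loss: $239.

$239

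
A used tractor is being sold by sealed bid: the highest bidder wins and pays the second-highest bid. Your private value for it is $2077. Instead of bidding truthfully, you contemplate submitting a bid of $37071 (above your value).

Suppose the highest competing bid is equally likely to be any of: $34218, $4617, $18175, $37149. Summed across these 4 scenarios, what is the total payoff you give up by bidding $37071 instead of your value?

The deviation costs you only when the competing bid falls strictly between $2077 and $37071; elsewhere both bids give the same outcome.
$34218: truthful payoff $0, deviation payoff −$32141 → loss $32141.
$4617: truthful payoff $0, deviation payoff −$2540 → loss $2540.
$18175: truthful payoff $0, deviation payoff −$16098 → loss $16098.
$37149: outcomes coincide → loss $0.
Total loss = $32141 + $2540 + $16098 = $50779.
Truthful bidding weakly dominates here: raising your bid can only win items priced above your value, and lowering it can only forfeit items priced below.

$50779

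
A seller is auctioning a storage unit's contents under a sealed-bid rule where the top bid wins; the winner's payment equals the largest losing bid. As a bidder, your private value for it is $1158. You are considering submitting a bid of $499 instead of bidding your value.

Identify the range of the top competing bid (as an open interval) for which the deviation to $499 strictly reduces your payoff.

If the competing bid is below $499, both bids win at the same price — no difference.
If it is above $1158, both bids lose — no difference.
If it lies strictly between $499 and $1158, bidding your value wins at a price below your value (positive payoff) while bidding $499 loses (payoff 0).
So the deviation strictly hurts on the open interval ($499, $1158).

($499, $1158)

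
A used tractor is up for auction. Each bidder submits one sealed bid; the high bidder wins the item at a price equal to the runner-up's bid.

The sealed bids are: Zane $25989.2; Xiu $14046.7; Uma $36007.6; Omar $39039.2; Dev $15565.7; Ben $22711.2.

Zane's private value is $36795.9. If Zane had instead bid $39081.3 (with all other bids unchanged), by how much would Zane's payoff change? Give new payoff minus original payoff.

−$2243.3

The highest bid among the other bidders is $39039.2; Zane's bid doesn't change that.
Original bid $25989.2: Zane is not highest (top rival bid is $39039.2); payoff $0.
Alternative bid $39081.3: Zane is highest, pays the top rival bid $39039.2; payoff $36795.9 − $39039.2 = −$2243.3.
Change in payoff = −$2243.3 − ($0) = −$2243.3.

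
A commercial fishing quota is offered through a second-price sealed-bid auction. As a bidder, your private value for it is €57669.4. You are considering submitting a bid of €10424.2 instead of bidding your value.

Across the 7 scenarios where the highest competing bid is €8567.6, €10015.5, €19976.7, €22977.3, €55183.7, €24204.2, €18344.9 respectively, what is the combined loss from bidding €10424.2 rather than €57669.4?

The deviation costs you only when the competing bid falls strictly between €10424.2 and €57669.4; elsewhere both bids give the same outcome.
€8567.6: outcomes coincide → loss €0.
€10015.5: outcomes coincide → loss €0.
€19976.7: truthful payoff €37692.7, deviation payoff €0 → loss €37692.7.
€22977.3: truthful payoff €34692.1, deviation payoff €0 → loss €34692.1.
€55183.7: truthful payoff €2485.7, deviation payoff €0 → loss €2485.7.
€24204.2: truthful payoff €33465.2, deviation payoff €0 → loss €33465.2.
€18344.9: truthful payoff €39324.5, deviation payoff €0 → loss €39324.5.
Total loss = €37692.7 + €34692.1 + €2485.7 + €33465.2 + €39324.5 = €147660.2.

€147660.2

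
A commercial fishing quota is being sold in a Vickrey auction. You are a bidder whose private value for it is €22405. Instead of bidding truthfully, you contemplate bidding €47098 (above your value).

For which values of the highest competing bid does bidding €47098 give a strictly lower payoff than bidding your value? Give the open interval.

If the competing bid is below €22405, both bids win at the same price — no difference.
If it is above €47098, both bids lose — no difference.
If it lies strictly between €22405 and €47098, bidding your value loses (payoff 0) while bidding €47098 wins at a price above your value (payoff negative).
So the deviation strictly hurts on the open interval (€22405, €47098).

(€22405, €47098)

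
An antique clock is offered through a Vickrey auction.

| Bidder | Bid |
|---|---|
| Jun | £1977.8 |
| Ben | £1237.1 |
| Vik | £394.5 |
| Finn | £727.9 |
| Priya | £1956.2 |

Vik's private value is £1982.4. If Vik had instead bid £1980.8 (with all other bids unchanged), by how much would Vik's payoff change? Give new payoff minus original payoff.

The highest bid among the other bidders is £1977.8; Vik's bid doesn't change that.
Original bid £394.5: Vik is not highest (top rival bid is £1977.8); payoff £0.
Alternative bid £1980.8: Vik is highest, pays the top rival bid £1977.8; payoff £1982.4 − £1977.8 = £4.6.
Change in payoff = £4.6 − (£0) = £4.6.

£4.6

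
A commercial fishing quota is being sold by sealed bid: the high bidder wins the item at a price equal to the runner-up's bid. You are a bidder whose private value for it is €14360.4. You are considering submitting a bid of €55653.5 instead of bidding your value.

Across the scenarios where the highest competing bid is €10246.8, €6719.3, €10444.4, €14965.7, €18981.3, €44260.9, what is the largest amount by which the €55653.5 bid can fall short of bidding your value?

€29900.5

€10246.8: same outcome either way → loss €0.
€6719.3: same outcome either way → loss €0.
€10444.4: same outcome either way → loss €0.
€14965.7: truthful gives €0, deviation gives −€605.3 → loss €605.3.
€18981.3: truthful gives €0, deviation gives −€4620.9 → loss €4620.9.
€44260.9: truthful gives €0, deviation gives −€29900.5 → loss €29900.5.
Maximum loss: €29900.5.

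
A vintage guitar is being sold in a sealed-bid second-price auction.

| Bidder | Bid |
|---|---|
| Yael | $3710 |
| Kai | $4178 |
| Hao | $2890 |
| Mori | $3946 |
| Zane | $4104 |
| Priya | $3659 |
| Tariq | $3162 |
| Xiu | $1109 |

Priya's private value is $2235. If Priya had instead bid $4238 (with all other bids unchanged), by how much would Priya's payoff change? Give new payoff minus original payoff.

The highest bid among the other bidders is $4178; Priya's bid doesn't change that.
Original bid $3659: Priya is not highest (top rival bid is $4178); payoff $0.
Alternative bid $4238: Priya is highest, pays the top rival bid $4178; payoff $2235 − $4178 = −$1943.
Change in payoff = −$1943 − ($0) = −$1943.

−$1943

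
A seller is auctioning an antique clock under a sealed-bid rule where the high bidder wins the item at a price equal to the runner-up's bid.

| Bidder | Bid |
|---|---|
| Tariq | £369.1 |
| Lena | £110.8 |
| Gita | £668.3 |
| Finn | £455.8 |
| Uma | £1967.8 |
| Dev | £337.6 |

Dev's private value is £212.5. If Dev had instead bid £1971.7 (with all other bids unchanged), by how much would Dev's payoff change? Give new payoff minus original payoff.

−£1755.3

The highest bid among the other bidders is £1967.8; Dev's bid doesn't change that.
Original bid £337.6: Dev is not highest (top rival bid is £1967.8); payoff £0.
Alternative bid £1971.7: Dev is highest, pays the top rival bid £1967.8; payoff £212.5 − £1967.8 = −£1755.3.
Change in payoff = −£1755.3 − (£0) = −£1755.3.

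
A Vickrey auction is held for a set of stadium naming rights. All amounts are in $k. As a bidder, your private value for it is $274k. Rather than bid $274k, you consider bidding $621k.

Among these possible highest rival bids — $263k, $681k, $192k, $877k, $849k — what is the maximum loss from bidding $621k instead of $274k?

$263k: same outcome either way → loss $0k.
$681k: same outcome either way → loss $0k.
$192k: same outcome either way → loss $0k.
$877k: same outcome either way → loss $0k.
$849k: same outcome either way → loss $0k.
Maximum loss: $0k.

$0k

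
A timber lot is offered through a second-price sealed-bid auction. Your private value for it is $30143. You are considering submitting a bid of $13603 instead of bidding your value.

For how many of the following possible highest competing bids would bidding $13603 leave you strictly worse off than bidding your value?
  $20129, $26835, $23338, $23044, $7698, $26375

5

The deviation hurts exactly when the highest competing bid lies strictly between $13603 and $30143 — underbidding then forfeits a profitable win.
$20129: inside the interval → strictly worse (loss $10014).
$26835: inside the interval → strictly worse (loss $3308).
$23338: inside the interval → strictly worse (loss $6805).
$23044: inside the interval → strictly worse (loss $7099).
$7698: below both → same outcome either way.
$26375: inside the interval → strictly worse (loss $3768).
Count: 5.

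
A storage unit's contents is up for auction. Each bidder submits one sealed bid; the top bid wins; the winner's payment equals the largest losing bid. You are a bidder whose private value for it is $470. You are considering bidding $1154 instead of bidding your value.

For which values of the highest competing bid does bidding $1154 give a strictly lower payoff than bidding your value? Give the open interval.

($470, $1154)

If the competing bid is below $470, both bids win at the same price — no difference.
If it is above $1154, both bids lose — no difference.
If it lies strictly between $470 and $1154, bidding your value loses (payoff 0) while bidding $1154 wins at a price above your value (payoff negative).
So the deviation strictly hurts on the open interval ($470, $1154).
Truthful bidding weakly dominates here: raising your bid can only win items priced above your value, and lowering it can only forfeit items priced below.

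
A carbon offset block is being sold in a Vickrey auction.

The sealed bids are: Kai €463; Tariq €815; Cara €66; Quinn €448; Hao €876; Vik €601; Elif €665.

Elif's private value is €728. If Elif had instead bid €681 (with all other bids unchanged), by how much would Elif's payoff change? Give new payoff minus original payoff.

The highest bid among the other bidders is €876; Elif's bid doesn't change that.
Original bid €665: Elif is not highest (top rival bid is €876); payoff €0.
Alternative bid €681: Elif is not highest (top rival bid is €876); payoff €0.
Change in payoff = €0 − (€0) = €0.

€0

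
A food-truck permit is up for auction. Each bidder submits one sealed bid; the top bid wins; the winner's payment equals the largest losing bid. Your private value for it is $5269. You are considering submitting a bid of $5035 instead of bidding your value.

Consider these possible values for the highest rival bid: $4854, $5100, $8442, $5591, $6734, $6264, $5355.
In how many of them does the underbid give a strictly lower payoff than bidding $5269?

1

The deviation hurts exactly when the highest competing bid lies strictly between $5035 and $5269 — underbidding then forfeits a profitable win.
$4854: below both → same outcome either way.
$5100: inside the interval → strictly worse (loss $169).
$8442: above both → same outcome either way.
$5591: above both → same outcome either way.
$6734: above both → same outcome either way.
$6264: above both → same outcome either way.
$5355: above both → same outcome either way.
Count: 1.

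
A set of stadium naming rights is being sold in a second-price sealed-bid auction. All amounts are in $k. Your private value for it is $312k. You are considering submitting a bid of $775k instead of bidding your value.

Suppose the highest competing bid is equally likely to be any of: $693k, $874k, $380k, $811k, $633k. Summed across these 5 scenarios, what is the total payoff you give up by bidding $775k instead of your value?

The deviation costs you only when the competing bid falls strictly between $312k and $775k; elsewhere both bids give the same outcome.
$693k: truthful payoff $0k, deviation payoff −$381k → loss $381k.
$874k: outcomes coincide → loss $0k.
$380k: truthful payoff $0k, deviation payoff −$68k → loss $68k.
$811k: outcomes coincide → loss $0k.
$633k: truthful payoff $0k, deviation payoff −$321k → loss $321k.
Total loss = $381k + $68k + $321k = $770k.
Truthful bidding weakly dominates here: raising your bid can only win items priced above your value, and lowering it can only forfeit items priced below.

$770k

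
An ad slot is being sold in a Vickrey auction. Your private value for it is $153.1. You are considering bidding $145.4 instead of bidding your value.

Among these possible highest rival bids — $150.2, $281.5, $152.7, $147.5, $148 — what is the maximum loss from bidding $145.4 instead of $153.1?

$150.2: truthful gives $2.9, deviation gives $0 → loss $2.9.
$281.5: same outcome either way → loss $0.
$152.7: truthful gives $0.4, deviation gives $0 → loss $0.4.
$147.5: truthful gives $5.6, deviation gives $0 → loss $5.6.
$148: truthful gives $5.1, deviation gives $0 → loss $5.1.
Maximum loss: $5.6.

$5.6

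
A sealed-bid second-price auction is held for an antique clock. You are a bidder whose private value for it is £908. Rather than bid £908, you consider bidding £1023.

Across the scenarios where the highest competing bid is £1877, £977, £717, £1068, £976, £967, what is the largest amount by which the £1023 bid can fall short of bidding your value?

£69

£1877: same outcome either way → loss £0.
£977: truthful gives £0, deviation gives −£69 → loss £69.
£717: same outcome either way → loss £0.
£1068: same outcome either way → loss £0.
£976: truthful gives £0, deviation gives −£68 → loss £68.
£967: truthful gives £0, deviation gives −£59 → loss £59.
Maximum loss: £69.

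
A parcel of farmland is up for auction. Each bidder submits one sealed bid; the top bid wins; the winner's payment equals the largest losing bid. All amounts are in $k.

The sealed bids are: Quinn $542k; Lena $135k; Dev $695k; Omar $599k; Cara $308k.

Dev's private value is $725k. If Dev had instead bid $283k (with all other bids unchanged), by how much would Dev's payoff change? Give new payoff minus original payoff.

The highest bid among the other bidders is $599k; Dev's bid doesn't change that.
Original bid $695k: Dev is highest, pays the top rival bid $599k; payoff $725k − $599k = $126k.
Alternative bid $283k: Dev is not highest (top rival bid is $599k); payoff $0k.
Change in payoff = $0k − ($126k) = −$126k.

−$126k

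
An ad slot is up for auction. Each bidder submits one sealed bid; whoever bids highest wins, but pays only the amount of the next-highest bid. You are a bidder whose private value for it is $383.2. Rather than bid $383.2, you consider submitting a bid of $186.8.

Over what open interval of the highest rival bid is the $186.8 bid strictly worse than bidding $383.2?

($186.8, $383.2)

If the competing bid is below $186.8, both bids win at the same price — no difference.
If it is above $383.2, both bids lose — no difference.
If it lies strictly between $186.8 and $383.2, bidding your value wins at a price below your value (positive payoff) while bidding $186.8 loses (payoff 0).
So the deviation strictly hurts on the open interval ($186.8, $383.2).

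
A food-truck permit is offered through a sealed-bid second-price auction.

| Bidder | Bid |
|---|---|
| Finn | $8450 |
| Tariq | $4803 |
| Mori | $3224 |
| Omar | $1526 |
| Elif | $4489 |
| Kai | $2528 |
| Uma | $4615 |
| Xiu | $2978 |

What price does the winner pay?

$4803

Highest bid: Finn at $8450, so Finn wins.
Second-highest bid: Tariq at $4803 — that is the price the winner pays.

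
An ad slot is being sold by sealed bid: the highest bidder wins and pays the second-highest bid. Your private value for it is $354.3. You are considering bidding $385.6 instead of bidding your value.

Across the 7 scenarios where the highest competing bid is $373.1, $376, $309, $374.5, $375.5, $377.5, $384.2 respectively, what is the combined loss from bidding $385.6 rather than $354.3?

$135

The deviation costs you only when the competing bid falls strictly between $354.3 and $385.6; elsewhere both bids give the same outcome.
$373.1: truthful payoff $0, deviation payoff −$18.8 → loss $18.8.
$376: truthful payoff $0, deviation payoff −$21.7 → loss $21.7.
$309: outcomes coincide → loss $0.
$374.5: truthful payoff $0, deviation payoff −$20.2 → loss $20.2.
$375.5: truthful payoff $0, deviation payoff −$21.2 → loss $21.2.
$377.5: truthful payoff $0, deviation payoff −$23.2 → loss $23.2.
$384.2: truthful payoff $0, deviation payoff −$29.9 → loss $29.9.
Total loss = $18.8 + $21.7 + $20.2 + $21.2 + $23.2 + $29.9 = $135.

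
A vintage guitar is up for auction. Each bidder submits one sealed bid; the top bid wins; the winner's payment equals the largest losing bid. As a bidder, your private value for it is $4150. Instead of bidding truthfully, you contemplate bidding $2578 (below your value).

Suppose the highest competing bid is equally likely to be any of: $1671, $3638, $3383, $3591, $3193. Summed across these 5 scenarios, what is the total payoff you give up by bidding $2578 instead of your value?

The deviation costs you only when the competing bid falls strictly between $2578 and $4150; elsewhere both bids give the same outcome.
$1671: outcomes coincide → loss $0.
$3638: truthful payoff $512, deviation payoff $0 → loss $512.
$3383: truthful payoff $767, deviation payoff $0 → loss $767.
$3591: truthful payoff $559, deviation payoff $0 → loss $559.
$3193: truthful payoff $957, deviation payoff $0 → loss $957.
Total loss = $512 + $767 + $559 + $957 = $2795.
Truthful bidding weakly dominates here: raising your bid can only win items priced above your value, and lowering it can only forfeit items priced below.

$2795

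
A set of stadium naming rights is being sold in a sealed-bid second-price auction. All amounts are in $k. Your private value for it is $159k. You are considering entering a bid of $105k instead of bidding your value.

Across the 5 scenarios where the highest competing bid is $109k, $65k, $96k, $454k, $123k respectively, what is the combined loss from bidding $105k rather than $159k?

$86k

The deviation costs you only when the competing bid falls strictly between $105k and $159k; elsewhere both bids give the same outcome.
$109k: truthful payoff $50k, deviation payoff $0k → loss $50k.
$65k: outcomes coincide → loss $0k.
$96k: outcomes coincide → loss $0k.
$454k: outcomes coincide → loss $0k.
$123k: truthful payoff $36k, deviation payoff $0k → loss $36k.
Total loss = $50k + $36k = $86k.
Truthful bidding weakly dominates here: raising your bid can only win items priced above your value, and lowering it can only forfeit items priced below.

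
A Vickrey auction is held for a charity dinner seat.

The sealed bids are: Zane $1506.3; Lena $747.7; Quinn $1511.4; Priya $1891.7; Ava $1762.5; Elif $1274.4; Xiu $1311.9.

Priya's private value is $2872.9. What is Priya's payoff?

$1110.4

Highest bid: Priya at $1891.7, so Priya wins.
Second-highest bid: Ava at $1762.5 — that is the price the winner pays.
Priya's payoff = value − price = $2872.9 − $1762.5 = $1110.4.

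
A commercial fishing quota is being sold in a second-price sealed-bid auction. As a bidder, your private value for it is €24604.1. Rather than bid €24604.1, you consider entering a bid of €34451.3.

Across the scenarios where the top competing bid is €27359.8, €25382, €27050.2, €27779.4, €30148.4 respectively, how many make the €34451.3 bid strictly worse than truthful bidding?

5

The deviation hurts exactly when the highest competing bid lies strictly between €24604.1 and €34451.3 — overbidding then wins at a price above your value.
€27359.8: inside the interval → strictly worse (loss €2755.7).
€25382: inside the interval → strictly worse (loss €777.9).
€27050.2: inside the interval → strictly worse (loss €2446.1).
€27779.4: inside the interval → strictly worse (loss €3175.3).
€30148.4: inside the interval → strictly worse (loss €5544.3).
Count: 5.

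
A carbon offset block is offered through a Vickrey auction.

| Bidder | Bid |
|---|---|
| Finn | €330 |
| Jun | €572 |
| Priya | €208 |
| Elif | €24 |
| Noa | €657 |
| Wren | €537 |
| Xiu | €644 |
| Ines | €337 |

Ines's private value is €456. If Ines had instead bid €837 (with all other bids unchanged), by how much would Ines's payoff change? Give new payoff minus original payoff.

−€201

The highest bid among the other bidders is €657; Ines's bid doesn't change that.
Original bid €337: Ines is not highest (top rival bid is €657); payoff €0.
Alternative bid €837: Ines is highest, pays the top rival bid €657; payoff €456 − €657 = −€201.
Change in payoff = −€201 − (€0) = −€201.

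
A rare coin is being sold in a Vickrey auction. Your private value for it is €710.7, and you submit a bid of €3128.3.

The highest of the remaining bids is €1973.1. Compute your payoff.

Your bid €3128.3 exceeds the highest competing bid €1973.1, so you win.
In a second-price auction the winner pays the second-highest bid, €1973.1.
Payoff = value − price = €710.7 − €1973.1 = −€1262.4.

−€1262.4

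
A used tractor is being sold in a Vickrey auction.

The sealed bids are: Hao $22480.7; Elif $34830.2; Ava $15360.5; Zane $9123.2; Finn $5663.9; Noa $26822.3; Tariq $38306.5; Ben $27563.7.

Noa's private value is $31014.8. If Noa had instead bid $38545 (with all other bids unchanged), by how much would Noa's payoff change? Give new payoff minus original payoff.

−$7291.7

The highest bid among the other bidders is $38306.5; Noa's bid doesn't change that.
Original bid $26822.3: Noa is not highest (top rival bid is $38306.5); payoff $0.
Alternative bid $38545: Noa is highest, pays the top rival bid $38306.5; payoff $31014.8 − $38306.5 = −$7291.7.
Change in payoff = −$7291.7 − ($0) = −$7291.7.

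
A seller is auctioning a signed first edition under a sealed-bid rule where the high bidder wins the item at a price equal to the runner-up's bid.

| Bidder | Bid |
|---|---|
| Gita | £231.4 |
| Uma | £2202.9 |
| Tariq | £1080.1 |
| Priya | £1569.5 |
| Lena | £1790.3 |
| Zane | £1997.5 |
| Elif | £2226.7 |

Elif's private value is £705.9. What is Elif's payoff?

Highest bid: Elif at £2226.7, so Elif wins.
Second-highest bid: Uma at £2202.9 — that is the price the winner pays.
Elif's payoff = value − price = £705.9 − £2202.9 = −£1497.

−£1497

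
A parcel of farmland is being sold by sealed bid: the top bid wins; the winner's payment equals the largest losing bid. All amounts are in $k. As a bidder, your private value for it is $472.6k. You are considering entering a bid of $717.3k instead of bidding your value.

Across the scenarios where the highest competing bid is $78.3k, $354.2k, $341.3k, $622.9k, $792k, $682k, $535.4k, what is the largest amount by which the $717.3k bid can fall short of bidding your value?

$209.4k

$78.3k: same outcome either way → loss $0k.
$354.2k: same outcome either way → loss $0k.
$341.3k: same outcome either way → loss $0k.
$622.9k: truthful gives $0k, deviation gives −$150.3k → loss $150.3k.
$792k: same outcome either way → loss $0k.
$682k: truthful gives $0k, deviation gives −$209.4k → loss $209.4k.
$535.4k: truthful gives $0k, deviation gives −$62.8k → loss $62.8k.
Maximum loss: $209.4k.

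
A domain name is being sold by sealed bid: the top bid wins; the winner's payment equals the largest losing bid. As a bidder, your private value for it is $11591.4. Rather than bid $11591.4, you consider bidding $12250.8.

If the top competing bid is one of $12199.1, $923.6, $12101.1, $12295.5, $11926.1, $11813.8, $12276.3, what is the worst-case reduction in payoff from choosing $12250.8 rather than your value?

$607.7

$12199.1: truthful gives $0, deviation gives −$607.7 → loss $607.7.
$923.6: same outcome either way → loss $0.
$12101.1: truthful gives $0, deviation gives −$509.7 → loss $509.7.
$12295.5: same outcome either way → loss $0.
$11926.1: truthful gives $0, deviation gives −$334.7 → loss $334.7.
$11813.8: truthful gives $0, deviation gives −$222.4 → loss $222.4.
$12276.3: same outcome either way → loss $0.
Maximum loss: $607.7.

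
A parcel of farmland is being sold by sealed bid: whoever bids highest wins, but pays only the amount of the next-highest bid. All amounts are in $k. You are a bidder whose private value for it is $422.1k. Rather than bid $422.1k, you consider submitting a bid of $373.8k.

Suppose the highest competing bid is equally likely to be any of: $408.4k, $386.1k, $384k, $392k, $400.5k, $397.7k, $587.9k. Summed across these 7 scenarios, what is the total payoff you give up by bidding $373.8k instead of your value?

$163.9k

The deviation costs you only when the competing bid falls strictly between $373.8k and $422.1k; elsewhere both bids give the same outcome.
$408.4k: truthful payoff $13.7k, deviation payoff $0k → loss $13.7k.
$386.1k: truthful payoff $36k, deviation payoff $0k → loss $36k.
$384k: truthful payoff $38.1k, deviation payoff $0k → loss $38.1k.
$392k: truthful payoff $30.1k, deviation payoff $0k → loss $30.1k.
$400.5k: truthful payoff $21.6k, deviation payoff $0k → loss $21.6k.
$397.7k: truthful payoff $24.4k, deviation payoff $0k → loss $24.4k.
$587.9k: outcomes coincide → loss $0k.
Total loss = $13.7k + $36k + $38.1k + $30.1k + $21.6k + $24.4k = $163.9k.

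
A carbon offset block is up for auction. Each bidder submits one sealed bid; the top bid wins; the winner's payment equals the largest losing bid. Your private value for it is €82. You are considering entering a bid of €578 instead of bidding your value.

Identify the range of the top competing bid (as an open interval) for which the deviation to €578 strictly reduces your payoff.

If the competing bid is below €82, both bids win at the same price — no difference.
If it is above €578, both bids lose — no difference.
If it lies strictly between €82 and €578, bidding your value loses (payoff 0) while bidding €578 wins at a price above your value (payoff negative).
So the deviation strictly hurts on the open interval (€82, €578).

(€82, €578)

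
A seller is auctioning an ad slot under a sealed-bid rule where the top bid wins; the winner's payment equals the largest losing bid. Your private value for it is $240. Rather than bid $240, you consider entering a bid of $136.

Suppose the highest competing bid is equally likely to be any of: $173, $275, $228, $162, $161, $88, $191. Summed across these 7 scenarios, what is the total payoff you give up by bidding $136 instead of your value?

$285

The deviation costs you only when the competing bid falls strictly between $136 and $240; elsewhere both bids give the same outcome.
$173: truthful payoff $67, deviation payoff $0 → loss $67.
$275: outcomes coincide → loss $0.
$228: truthful payoff $12, deviation payoff $0 → loss $12.
$162: truthful payoff $78, deviation payoff $0 → loss $78.
$161: truthful payoff $79, deviation payoff $0 → loss $79.
$88: outcomes coincide → loss $0.
$191: truthful payoff $49, deviation payoff $0 → loss $49.
Total loss = $67 + $12 + $78 + $79 + $49 = $285.
Truthful bidding weakly dominates here: raising your bid can only win items priced above your value, and lowering it can only forfeit items priced below.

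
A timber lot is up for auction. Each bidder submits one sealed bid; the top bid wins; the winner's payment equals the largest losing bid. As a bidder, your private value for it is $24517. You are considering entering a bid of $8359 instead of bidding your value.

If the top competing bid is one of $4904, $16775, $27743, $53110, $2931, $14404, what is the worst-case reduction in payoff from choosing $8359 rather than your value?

$4904: same outcome either way → loss $0.
$16775: truthful gives $7742, deviation gives $0 → loss $7742.
$27743: same outcome either way → loss $0.
$53110: same outcome either way → loss $0.
$2931: same outcome either way → loss $0.
$14404: truthful gives $10113, deviation gives $0 → loss $10113.
Maximum loss: $10113.

$10113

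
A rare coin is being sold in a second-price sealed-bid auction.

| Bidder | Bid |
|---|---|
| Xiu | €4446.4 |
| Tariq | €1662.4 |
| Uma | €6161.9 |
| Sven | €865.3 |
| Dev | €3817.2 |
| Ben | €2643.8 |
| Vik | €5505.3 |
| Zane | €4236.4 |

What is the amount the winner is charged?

€5505.3

Highest bid: Uma at €6161.9, so Uma wins.
Second-highest bid: Vik at €5505.3 — that is the price the winner pays.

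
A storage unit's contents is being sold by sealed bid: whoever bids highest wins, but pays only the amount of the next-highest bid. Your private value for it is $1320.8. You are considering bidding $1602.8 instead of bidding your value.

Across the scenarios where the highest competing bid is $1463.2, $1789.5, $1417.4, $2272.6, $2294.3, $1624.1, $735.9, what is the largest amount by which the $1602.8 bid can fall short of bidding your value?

$142.4

$1463.2: truthful gives $0, deviation gives −$142.4 → loss $142.4.
$1789.5: same outcome either way → loss $0.
$1417.4: truthful gives $0, deviation gives −$96.6 → loss $96.6.
$2272.6: same outcome either way → loss $0.
$2294.3: same outcome either way → loss $0.
$1624.1: same outcome either way → loss $0.
$735.9: same outcome either way → loss $0.
Maximum loss: $142.4.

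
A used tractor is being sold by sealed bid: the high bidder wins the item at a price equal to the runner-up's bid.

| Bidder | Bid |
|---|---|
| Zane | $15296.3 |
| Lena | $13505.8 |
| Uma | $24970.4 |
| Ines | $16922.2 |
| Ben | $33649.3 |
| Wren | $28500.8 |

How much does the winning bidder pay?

Highest bid: Ben at $33649.3, so Ben wins.
Second-highest bid: Wren at $28500.8 — that is the price the winner pays.

$28500.8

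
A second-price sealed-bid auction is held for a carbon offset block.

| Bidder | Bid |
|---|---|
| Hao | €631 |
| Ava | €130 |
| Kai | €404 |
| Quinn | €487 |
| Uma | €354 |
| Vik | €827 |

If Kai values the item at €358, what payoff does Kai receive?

€0

Highest bid: Vik at €827, so Vik wins.
Second-highest bid: Hao at €631 — that is the price the winner pays.
Kai did not win, so Kai pays nothing and receives nothing: payoff €0.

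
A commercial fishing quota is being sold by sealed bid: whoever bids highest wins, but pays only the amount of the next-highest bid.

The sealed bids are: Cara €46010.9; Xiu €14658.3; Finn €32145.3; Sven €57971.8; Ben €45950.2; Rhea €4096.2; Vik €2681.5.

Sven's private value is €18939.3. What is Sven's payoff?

−€27071.6

Highest bid: Sven at €57971.8, so Sven wins.
Second-highest bid: Cara at €46010.9 — that is the price the winner pays.
Sven's payoff = value − price = €18939.3 − €46010.9 = −€27071.6.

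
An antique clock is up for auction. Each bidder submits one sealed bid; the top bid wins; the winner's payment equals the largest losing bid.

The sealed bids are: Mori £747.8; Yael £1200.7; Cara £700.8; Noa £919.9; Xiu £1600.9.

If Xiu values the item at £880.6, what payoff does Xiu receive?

−£320.1

Highest bid: Xiu at £1600.9, so Xiu wins.
Second-highest bid: Yael at £1200.7 — that is the price the winner pays.
Xiu's payoff = value − price = £880.6 − £1200.7 = −£320.1.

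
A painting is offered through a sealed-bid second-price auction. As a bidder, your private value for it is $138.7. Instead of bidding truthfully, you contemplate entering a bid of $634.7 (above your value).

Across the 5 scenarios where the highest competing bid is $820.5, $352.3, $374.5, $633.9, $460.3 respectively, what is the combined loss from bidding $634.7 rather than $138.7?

$1266.2

The deviation costs you only when the competing bid falls strictly between $138.7 and $634.7; elsewhere both bids give the same outcome.
$820.5: outcomes coincide → loss $0.
$352.3: truthful payoff $0, deviation payoff −$213.6 → loss $213.6.
$374.5: truthful payoff $0, deviation payoff −$235.8 → loss $235.8.
$633.9: truthful payoff $0, deviation payoff −$495.2 → loss $495.2.
$460.3: truthful payoff $0, deviation payoff −$321.6 → loss $321.6.
Total loss = $213.6 + $235.8 + $495.2 + $321.6 = $1266.2.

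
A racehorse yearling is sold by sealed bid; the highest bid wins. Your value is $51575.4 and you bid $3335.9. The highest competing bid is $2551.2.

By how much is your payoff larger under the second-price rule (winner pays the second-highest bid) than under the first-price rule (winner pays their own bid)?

$784.7

You have the highest bid, so you win under either rule.
Second-price: pay $2551.2 → payoff $49024.2.
First-price: pay your own bid $3335.9 → payoff $48239.5.
Difference = $49024.2 − ($48239.5) = $784.7.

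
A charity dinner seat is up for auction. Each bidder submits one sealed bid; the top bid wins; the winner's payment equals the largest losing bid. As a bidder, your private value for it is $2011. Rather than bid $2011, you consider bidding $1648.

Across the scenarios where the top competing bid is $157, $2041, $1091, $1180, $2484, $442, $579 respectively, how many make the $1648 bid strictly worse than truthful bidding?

0

The deviation hurts exactly when the highest competing bid lies strictly between $1648 and $2011 — underbidding then forfeits a profitable win.
$157: below both → same outcome either way.
$2041: above both → same outcome either way.
$1091: below both → same outcome either way.
$1180: below both → same outcome either way.
$2484: above both → same outcome either way.
$442: below both → same outcome either way.
$579: below both → same outcome either way.
Count: 0.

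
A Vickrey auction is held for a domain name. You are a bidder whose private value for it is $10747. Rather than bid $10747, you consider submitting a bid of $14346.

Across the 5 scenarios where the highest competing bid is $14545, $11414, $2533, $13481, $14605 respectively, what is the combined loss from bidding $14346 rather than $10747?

$3401

The deviation costs you only when the competing bid falls strictly between $10747 and $14346; elsewhere both bids give the same outcome.
$14545: outcomes coincide → loss $0.
$11414: truthful payoff $0, deviation payoff −$667 → loss $667.
$2533: outcomes coincide → loss $0.
$13481: truthful payoff $0, deviation payoff −$2734 → loss $2734.
$14605: outcomes coincide → loss $0.
Total loss = $667 + $2734 = $3401.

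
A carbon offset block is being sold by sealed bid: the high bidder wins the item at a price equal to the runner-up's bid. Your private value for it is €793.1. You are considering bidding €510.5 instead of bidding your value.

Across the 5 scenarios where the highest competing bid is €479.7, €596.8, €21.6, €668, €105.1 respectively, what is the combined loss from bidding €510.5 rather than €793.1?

€321.4

The deviation costs you only when the competing bid falls strictly between €510.5 and €793.1; elsewhere both bids give the same outcome.
€479.7: outcomes coincide → loss €0.
€596.8: truthful payoff €196.3, deviation payoff €0 → loss €196.3.
€21.6: outcomes coincide → loss €0.
€668: truthful payoff €125.1, deviation payoff €0 → loss €125.1.
€105.1: outcomes coincide → loss €0.
Total loss = €196.3 + €125.1 = €321.4.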